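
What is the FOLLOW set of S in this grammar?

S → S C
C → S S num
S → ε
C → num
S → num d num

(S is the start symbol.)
{ $, 'num' }

S is the start symbol, so $ ∈ FOLLOW(S).
In S → S C: S is followed by C, add FIRST(C) \ {ε} = { 'num' }
In C → S S num: S is followed by S num, add FIRST(S num) \ {ε} = { 'num' }
In C → S S num: S is followed by num, add FIRST(num) \ {ε} = { 'num' }

Taking the union: FOLLOW(S) = { $, 'num' }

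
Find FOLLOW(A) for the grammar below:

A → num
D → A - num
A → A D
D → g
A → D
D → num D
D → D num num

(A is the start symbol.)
{ $, '-', 'g', 'num' }

To compute FOLLOW(A), find every occurrence of A on a right-hand side N → α A β: add FIRST(β) \ {ε}, and if β is empty or nullable also add FOLLOW(N). Iterate to a fixed point.

A is the start symbol, so $ ∈ FOLLOW(A).
In D → A - num: A is followed by '-' num, add FIRST('-' num) \ {ε} = { '-' }
In A → A D: A is followed by D, add FIRST(D) \ {ε} = { 'g', 'num' }

Taking the union: FOLLOW(A) = { $, '-', 'g', 'num' }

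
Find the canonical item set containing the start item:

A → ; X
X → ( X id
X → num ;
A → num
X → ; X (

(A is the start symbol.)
{ [A → . ; X], [A → . num], [A' → . A] }

First, augment the grammar with A' → A
I₀ = CLOSURE({ [A' → . A] }):
  [A' → . A] has the dot before A: add [A → . ; X], [A → . num]
No further items can be added.

I₀ = { [A → . ; X], [A → . num], [A' → . A] }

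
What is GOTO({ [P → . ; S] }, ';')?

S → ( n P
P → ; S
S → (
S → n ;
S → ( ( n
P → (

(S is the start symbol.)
GOTO(I, ';') = CLOSURE({ [A → αX.β] : [A → α.Xβ] ∈ I, X = ';' })

Items with dot before ';', with the dot advanced:
  [P → . ; S] → [P → ; . S]
Closure of the advanced items:
  [P → ; . S] has the dot before S: add [S → . ( n P], [S → . (], [S → . n ;], [S → . ( ( n]

GOTO = { [P → ; . S], [S → . ( ( n], [S → . ( n P], [S → . (], [S → . n ;] }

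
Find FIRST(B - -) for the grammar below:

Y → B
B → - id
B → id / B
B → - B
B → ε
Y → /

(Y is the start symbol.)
FIRST sets of the non-terminals involved (from the grammar, by fixed-point iteration):
  FIRST(B) = { '-', 'id', ε }

To compute FIRST(B - -), process the symbols left to right:
Symbol B is a non-terminal. Add FIRST(B) \ {ε} = { '-', 'id' }
B is nullable (ε ∈ FIRST(B)), continue to the next symbol.
Symbol - is a terminal. Add '-' and stop.
FIRST(B - -) = { '-', 'id' }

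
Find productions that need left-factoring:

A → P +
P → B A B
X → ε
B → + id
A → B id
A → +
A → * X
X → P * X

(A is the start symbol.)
Left-factoring is needed when two productions for the same non-terminal
share a common prefix on the right-hand side.

Productions for A:
  A → P +
  A → B id
  A → +
  A → * X
Productions for X:
  X → ε
  X → P * X

No common prefixes found.

Answer: No, left-factoring is not needed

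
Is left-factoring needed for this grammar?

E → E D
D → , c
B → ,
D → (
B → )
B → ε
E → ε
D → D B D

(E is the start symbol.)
Left-factoring is needed when two productions for the same non-terminal
share a common prefix on the right-hand side.

Productions for E:
  E → E D
  E → ε
Productions for D:
  D → , c
  D → (
  D → D B D
Productions for B:
  B → ,
  B → )
  B → ε

No common prefixes found.

Answer: No, left-factoring is not needed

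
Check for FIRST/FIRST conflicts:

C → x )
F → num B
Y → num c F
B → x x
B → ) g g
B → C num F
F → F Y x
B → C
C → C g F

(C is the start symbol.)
FIRST sets of the non-terminals at (or reachable through a nullable prefix from) the front of some alternative:
  FIRST(C) = { 'x' }
  FIRST(F) = { 'num' }

Productions for C:
  C → x ): FIRST = { 'x' }
  C → C g F: FIRST = { 'x' }
Productions for F:
  F → num B: FIRST = { 'num' }
  F → F Y x: FIRST = { 'num' }
Productions for B:
  B → x x: FIRST = { 'x' }
  B → ) g g: FIRST = { ')' }
  B → C num F: FIRST = { 'x' }
  B → C: FIRST = { 'x' }
Y has only one production, so no FIRST/FIRST conflict is possible there.

Conflict for C: C → x ) and C → C g F
  Overlap: { 'x' }
Conflict for F: F → num B and F → F Y x
  Overlap: { 'num' }
Conflict for B: B → x x and B → C num F
  Overlap: { 'x' }
Conflict for B: B → x x and B → C
  Overlap: { 'x' }
Conflict for B: B → C num F and B → C
  Overlap: { 'x' }

Answer: Yes. C → x ')' / C → C g F on { 'x' }; F → num B / F → F Y x on { 'num' }; B → x x / B → C num F on { 'x' }; B → x x / B → C on { 'x' }; B → C num F / B → C on { 'x' }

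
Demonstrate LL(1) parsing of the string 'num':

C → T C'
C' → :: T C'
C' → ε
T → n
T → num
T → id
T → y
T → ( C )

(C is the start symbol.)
Stack is shown with the top on the left.

Stack     Input  Action
-----------------------
C $       num $  output C → T C'
T C' $    num $  output T → num
num C' $  num $  match 'num'
C' $      $      output C' → ε
$         $      accept

The string is accepted.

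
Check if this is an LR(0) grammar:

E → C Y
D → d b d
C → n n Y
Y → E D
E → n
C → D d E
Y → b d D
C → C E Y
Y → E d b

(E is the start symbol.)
Augment with E' → E and build the canonical LR(0) collection (I0 = CLOSURE({[E' → . E]}), then GOTO on every symbol after a dot until no new states appear). It has 23 states:
  I0: { [C → . C E Y], [C → . D d E], [C → . n n Y], [D → . d b d], [E → . C Y], [E → . n], [E' → . E] }  — shift
  I1: { [C → . C E Y], [C → . D d E], [C → . n n Y], [C → C . E Y], [D → . d b d], [E → . C Y], [E → . n], [E → C . Y], [Y → . E D], [Y → . E d b], [Y → . b d D] }  — shift
  I2: { [C → D . d E] }  — shift
  I3: { [E' → E .] }  — accept
  I4: { [D → d . b d] }  — shift
  I5: { [C → n . n Y], [E → n .] }  — shift, reduce
  I6: { [C → . C E Y], [C → . D d E], [C → . n n Y], [C → n n . Y], [D → . d b d], [E → . C Y], [E → . n], [Y → . E D], [Y → . E d b], [Y → . b d D] }  — shift
  I7: { [D → . d b d], [Y → E . D], [Y → E . d b] }  — shift
  I8: { [C → n n Y .] }  — reduce
  I9: { [Y → b . d D] }  — shift
  I10: { [D → . d b d], [Y → b d . D] }  — shift
  I11: { [Y → b d D .] }  — reduce
  I12: { [Y → E D .] }  — reduce
  I13: { [D → d . b d], [Y → E d . b] }  — shift
  I14: { [D → d b . d], [Y → E d b .] }  — shift, reduce
  I15: { [D → d b d .] }  — reduce
  I16: { [D → d b . d] }  — shift
  I17: { [C → . C E Y], [C → . D d E], [C → . n n Y], [C → D d . E], [D → . d b d], [E → . C Y], [E → . n] }  — shift
  I18: { [C → D d E .] }  — reduce
  I19: { [C → . C E Y], [C → . D d E], [C → . n n Y], [C → C E . Y], [D → . d b d], [E → . C Y], [E → . n], [Y → . E D], [Y → . E d b], [Y → . b d D], [Y → E . D], [Y → E . d b] }  — shift
  I20: { [E → C Y .] }  — reduce
  I21: { [C → D . d E], [Y → E D .] }  — shift, reduce
  I22: { [C → C E Y .] }  — reduce

Conflict in state I5:
  Shift-reduce conflict between [E → n .] and [C → n . n Y]
So the grammar is NOT LR(0).

Answer: No. Shift-reduce conflict between [E → n .] and [C → n . n Y]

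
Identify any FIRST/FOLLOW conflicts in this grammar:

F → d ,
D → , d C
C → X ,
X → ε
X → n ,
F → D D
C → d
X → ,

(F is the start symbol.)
Nullable non-terminals: X.

X: nullable alternative(s) X → ε; FOLLOW(X) = { ',' }
  X → ε: FIRST \ {ε} = { } — this is the only nullable alternative, skip
  X → n ,: FIRST \ {ε} = { 'n' } — disjoint from FOLLOW(X)
  X → ,: FIRST \ {ε} = { ',' } — overlaps FOLLOW(X) on { ',' }: CONFLICT

C, D, F have no nullable alternative, so no FIRST/FOLLOW check is needed there.

So the grammar has 1 FIRST/FOLLOW conflict (marked CONFLICT above).

Answer: Yes. X → ',' with FOLLOW(X) on { ',' }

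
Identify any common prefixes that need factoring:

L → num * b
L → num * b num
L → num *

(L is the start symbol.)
Left-factoring is needed when two productions for the same non-terminal
share a common prefix on the right-hand side.

Productions for L:
  L → num * b
  L → num * b num
  L → num *

Found common prefix 'num *' in productions for L

Answer: Yes, L has productions with common prefix 'num *'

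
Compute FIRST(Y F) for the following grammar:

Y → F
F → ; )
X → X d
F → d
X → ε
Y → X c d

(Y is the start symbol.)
{ ';', 'c', 'd' }

FIRST sets of the non-terminals involved (from the grammar, by fixed-point iteration):
  FIRST(Y) = { ';', 'c', 'd' }

To compute FIRST(Y F), process the symbols left to right:
Symbol Y is a non-terminal. Add FIRST(Y) \ {ε} = { ';', 'c', 'd' }
Y is not nullable (ε ∉ FIRST(Y)), so stop here.
FIRST(Y F) = { ';', 'c', 'd' }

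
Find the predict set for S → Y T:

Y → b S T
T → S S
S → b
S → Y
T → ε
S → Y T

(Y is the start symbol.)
PREDICT(S → Y T) = (FIRST(RHS) \ {ε}) ∪ (FOLLOW(S) if ε ∈ FIRST(RHS), i.e. RHS ⇒* ε)
FIRST(Y) = { 'b' }
FIRST(Y T) = { 'b' }
ε ∉ FIRST(Y T), so FOLLOW(S) is not added.
PREDICT(S → Y T) = { 'b' }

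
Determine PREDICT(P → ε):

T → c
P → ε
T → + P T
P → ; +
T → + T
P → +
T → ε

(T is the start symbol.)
{ $, '+', 'c' }

PREDICT(P → ε) = (FIRST(RHS) \ {ε}) ∪ (FOLLOW(P) if ε ∈ FIRST(RHS), i.e. RHS ⇒* ε)
The right-hand side is ε (FIRST(ε) = { ε }), so the predict set is FOLLOW(P) = { $, '+', 'c' }
PREDICT(P → ε) = { $, '+', 'c' }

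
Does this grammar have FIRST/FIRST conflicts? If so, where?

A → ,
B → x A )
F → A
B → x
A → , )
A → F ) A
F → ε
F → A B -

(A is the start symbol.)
Yes. A → ',' / A → ',' ')' on { ',' }; A → ',' / A → F ')' A on { ',' }; A → ',' ')' / A → F ')' A on { ',' }; B → x A ')' / B → x on { 'x' }; F → A / F → A B '-' on { ')', ',' }

FIRST sets of the non-terminals at (or reachable through a nullable prefix from) the front of some alternative:
  FIRST(F) = { ')', ',', ε }
  FIRST(A) = { ')', ',' }

Productions for A:
  A → ,: FIRST = { ',' }
  A → , ): FIRST = { ',' }
  A → F ) A: FIRST = { ')', ',' }
Productions for B:
  B → x A ): FIRST = { 'x' }
  B → x: FIRST = { 'x' }
Productions for F:
  F → A: FIRST = { ')', ',' }
  F → ε: FIRST = { ε }
  F → A B -: FIRST = { ')', ',' }

Conflict for A: A → , and A → , )
  Overlap: { ',' }
Conflict for A: A → , and A → F ) A
  Overlap: { ',' }
Conflict for A: A → , ) and A → F ) A
  Overlap: { ',' }
Conflict for B: B → x A ) and B → x
  Overlap: { 'x' }
Conflict for F: F → A and F → A B -
  Overlap: { ')', ',' }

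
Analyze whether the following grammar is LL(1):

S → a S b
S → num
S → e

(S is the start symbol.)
Yes, the grammar is LL(1).

For S:
  PREDICT(S → a S b) = { 'a' }
  PREDICT(S → num) = { 'num' }
  PREDICT(S → e) = { 'e' }

All predict sets are disjoint. The grammar IS LL(1).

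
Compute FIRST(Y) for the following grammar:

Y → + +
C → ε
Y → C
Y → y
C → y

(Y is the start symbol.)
{ '+', 'y', ε }

To compute FIRST(Y), examine every production with Y on the left-hand side, reading each right-hand side left to right until a non-nullable symbol is reached.

FIRST sets of the other non-terminals involved (by the same procedure, iterated to a fixed point):
  FIRST(C) = { 'y', ε }

From Y → + +:
  - '+' is a terminal: add '+' and stop
From Y → C:
  - C is a non-terminal: add FIRST(C) \ {ε} = { 'y' }
    C is nullable and nothing follows, so the whole right-hand side can vanish: ε ∈ FIRST(Y)
From Y → y:
  - y is a terminal: add 'y' and stop

Collecting: FIRST(Y) = { '+', 'y', ε }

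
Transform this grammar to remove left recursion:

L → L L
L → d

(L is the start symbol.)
L is directly left-recursive. The standard transformation for
  A → A α₁ | ... | A α_m | β₁ | ... | β_n
is
  A  → β₁ A' | ... | β_n A'
  A' → α₁ A' | ... | α_m A' | ε

L → d becomes L → d L'
L → L L becomes L' → L L'
Add L' → ε

Resulting grammar:
L → d L'
L' → L L'
L' → ε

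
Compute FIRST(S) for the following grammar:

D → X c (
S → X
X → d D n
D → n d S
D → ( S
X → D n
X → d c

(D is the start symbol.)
{ '(', 'd', 'n' }

To compute FIRST(S), examine every production with S on the left-hand side, reading each right-hand side left to right until a non-nullable symbol is reached.

FIRST sets of the other non-terminals involved (by the same procedure, iterated to a fixed point):
  FIRST(X) = { '(', 'd', 'n' }

From S → X:
  - X is a non-terminal: add FIRST(X) \ {ε} = { '(', 'd', 'n' }
    X is not nullable, so stop

Collecting: FIRST(S) = { '(', 'd', 'n' }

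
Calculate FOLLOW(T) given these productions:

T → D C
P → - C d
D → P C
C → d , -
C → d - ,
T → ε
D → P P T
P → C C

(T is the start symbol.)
{ $, 'd' }

To compute FOLLOW(T), find every occurrence of T on a right-hand side N → α T β: add FIRST(β) \ {ε}, and if β is empty or nullable also add FOLLOW(N). Iterate to a fixed point.

T is the start symbol, so $ ∈ FOLLOW(T).
In D → P P T: T is at the end, add FOLLOW(D)

The FOLLOW sets referred to above (computed the same way, to a fixed point):
  FOLLOW(D) = { 'd' }

Taking the union: FOLLOW(T) = { $, 'd' }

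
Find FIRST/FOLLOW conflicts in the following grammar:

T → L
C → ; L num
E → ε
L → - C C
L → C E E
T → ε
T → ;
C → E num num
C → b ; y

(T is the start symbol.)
A FIRST/FOLLOW conflict occurs when a non-terminal N has a nullable alternative N → β (β ⇒* ε) and another alternative N → α with FIRST(α) ∩ FOLLOW(N) ≠ ∅: on such a lookahead the parser cannot decide between expanding α and letting N vanish via β.

Nullable non-terminals: E, T.
FIRST sets used below: FIRST(L) = { '-', ';', 'b', 'num' }
E has a nullable alternative but only one production, so nothing to check.

T: nullable alternative(s) T → ε; FOLLOW(T) = { $ }
  T → L: FIRST \ {ε} = { '-', ';', 'b', 'num' } — disjoint from FOLLOW(T)
  T → ε: FIRST \ {ε} = { } — this is the only nullable alternative, skip
  T → ;: FIRST \ {ε} = { ';' } — disjoint from FOLLOW(T)

C, L have no nullable alternative, so no FIRST/FOLLOW check is needed there.

No FIRST/FOLLOW conflicts found.

Answer: No FIRST/FOLLOW conflicts.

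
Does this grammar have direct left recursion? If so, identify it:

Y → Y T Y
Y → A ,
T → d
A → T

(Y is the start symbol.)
Yes, Y is left-recursive

Y → Y T Y: LEFT RECURSIVE (starts with Y)
Y → A ,: starts with A
T → d: starts with d
A → T: starts with T

The grammar has direct left recursion on: Y.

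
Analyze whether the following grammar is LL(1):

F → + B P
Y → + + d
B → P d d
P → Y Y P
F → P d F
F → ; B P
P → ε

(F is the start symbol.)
No. Predict set conflict for F: { '+' }

Relevant sets:
  FIRST(P) = { '+', ε }
  FIRST(Y) = { '+' }
  FOLLOW(P) = { $, 'd' }

For F:
  PREDICT(F → '+' B P) = { '+' }
  PREDICT(F → P d F) = { '+', 'd' }
  PREDICT(F → ';' B P) = { ';' }
For P:
  PREDICT(P → Y Y P) = { '+' }
  PREDICT(P → ε) = { $, 'd' }
Y, B have a single production, so nothing to check there.

Conflict found: Predict set conflict for F: { '+' }
The grammar is NOT LL(1).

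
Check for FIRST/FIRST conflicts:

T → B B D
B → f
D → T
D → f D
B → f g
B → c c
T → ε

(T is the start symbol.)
Yes. B → f / B → f g on { 'f' }; D → T / D → f D on { 'f' }

A FIRST/FIRST conflict occurs when two productions N → α and N → β for the same non-terminal have FIRST(α) ∩ FIRST(β) ≠ ∅ (with ε ∈ FIRST of a nullable right-hand side, so two nullable alternatives also conflict).

FIRST sets of the non-terminals at (or reachable through a nullable prefix from) the front of some alternative:
  FIRST(B) = { 'c', 'f' }
  FIRST(T) = { 'c', 'f', ε }

Productions for T:
  T → B B D: FIRST = { 'c', 'f' }
  T → ε: FIRST = { ε }
Productions for B:
  B → f: FIRST = { 'f' }
  B → f g: FIRST = { 'f' }
  B → c c: FIRST = { 'c' }
Productions for D:
  D → T: FIRST = { 'c', 'f', ε }
  D → f D: FIRST = { 'f' }

Conflict for B: B → f and B → f g
  Overlap: { 'f' }
Conflict for D: D → T and D → f D
  Overlap: { 'f' }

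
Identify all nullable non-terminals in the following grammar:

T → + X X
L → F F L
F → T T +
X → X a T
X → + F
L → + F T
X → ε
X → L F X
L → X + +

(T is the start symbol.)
{ 'X' }

A non-terminal is nullable if it can derive ε (the empty string): either it has an ε-production, or it has a production whose right-hand side consists entirely of nullable non-terminals.

ε-productions: X → ε
So X is immediately nullable.
No further non-terminal can be added: every production for the remaining non-terminals contains a terminal or a non-nullable non-terminal.
Nullable = { 'X' }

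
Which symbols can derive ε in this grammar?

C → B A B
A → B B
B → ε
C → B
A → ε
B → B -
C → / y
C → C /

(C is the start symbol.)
{ 'A', 'B', 'C' }

A non-terminal is nullable if it can derive ε (the empty string): either it has an ε-production, or it has a production whose right-hand side consists entirely of nullable non-terminals.

ε-productions: B → ε, A → ε
So B, A are immediately nullable.
C → B A B: every symbol on the right is nullable, so C is nullable too.
Every non-terminal is now nullable.
Nullable = { 'A', 'B', 'C' }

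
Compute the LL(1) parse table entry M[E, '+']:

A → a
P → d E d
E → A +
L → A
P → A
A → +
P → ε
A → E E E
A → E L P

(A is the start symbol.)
E → A +

To find M[E, '+'], we find productions for E where '+' is in the predict set (PREDICT(N → α) = (FIRST(α) \ {ε}) ∪ (FOLLOW(N) if α ⇒* ε)).

Relevant sets:
  FIRST(A) = { '+', 'a' }

E → A +: PREDICT = { '+', 'a' }
  '+' is in predict set, so this production goes in M[E, '+']

M[E, '+'] = E → A +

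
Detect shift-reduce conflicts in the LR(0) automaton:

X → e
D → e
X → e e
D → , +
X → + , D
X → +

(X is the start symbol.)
Yes — I1: [X → + .] vs [X → + . , D]; I3: [X → e .] vs [X → e . e]

A shift-reduce conflict occurs when an LR(0) state has both:
  - a complete (reduce) item [A → α .] (dot at the end), and
  - a shift item [B → β . c γ] (dot before a terminal).

Augment with X' → X and build the canonical LR(0) collection (I0 = CLOSURE({[X' → . X]}), then GOTO on every symbol after a dot until no new states appear). It has 10 states:
  I0: { [X → . + , D], [X → . +], [X → . e e], [X → . e], [X' → . X] }  — shift
  I1: { [X → + . , D], [X → + .] }  — shift, reduce
  I2: { [X' → X .] }  — accept
  I3: { [X → e . e], [X → e .] }  — shift, reduce
  I4: { [X → e e .] }  — reduce
  I5: { [D → . , +], [D → . e], [X → + , . D] }  — shift
  I6: { [D → , . +] }  — shift
  I7: { [X → + , D .] }  — reduce
  I8: { [D → e .] }  — reduce
  I9: { [D → , + .] }  — reduce

I1 contains reduce item [X → + .] and shift item [X → + . , D] — shift-reduce conflict.
I3 contains reduce item [X → e .] and shift item [X → e . e] — shift-reduce conflict.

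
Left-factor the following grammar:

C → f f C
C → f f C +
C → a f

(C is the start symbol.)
C → f f C C'
C' → ε
C' → +
C → a f

Left-factoring transforms A → αβ₁ | αβ₂ into A → αA' and A' → β₁ | β₂
(α is the longest common prefix among the alternatives). Repeat until
no nonterminal has two alternatives with a common prefix.

Round 1: C has alternatives sharing prefix 'f f C'. Introduce C': C → f f C C'
  Add: C' → ε
  Add: C' → +

No remaining common prefixes — done.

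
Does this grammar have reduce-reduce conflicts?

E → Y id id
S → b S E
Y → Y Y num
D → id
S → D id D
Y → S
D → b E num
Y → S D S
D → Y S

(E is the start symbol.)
A reduce-reduce conflict occurs when an LR(0) state has two complete items [A → α .] and [B → β .] — both call for a reduction, and with no lookahead the parser cannot choose between them.

Augment with E' → E and build the canonical LR(0) collection (I0 = CLOSURE({[E' → . E]}), then GOTO on every symbol after a dot until no new states appear). It has 22 states:
  I0: { [D → . Y S], [D → . b E num], [D → . id], [E → . Y id id], [E' → . E], [S → . D id D], [S → . b S E], [Y → . S D S], [Y → . S], [Y → . Y Y num] }  — shift
  I1: { [S → D . id D] }  — shift
  I2: { [E' → E .] }  — accept
  I3: { [D → . Y S], [D → . b E num], [D → . id], [S → . D id D], [S → . b S E], [Y → . S D S], [Y → . S], [Y → . Y Y num], [Y → S . D S], [Y → S .] }  — shift, reduce
  I4: { [D → . Y S], [D → . b E num], [D → . id], [D → Y . S], [E → Y . id id], [S → . D id D], [S → . b S E], [Y → . S D S], [Y → . S], [Y → . Y Y num], [Y → Y . Y num] }  — shift
  I5: { [D → . Y S], [D → . b E num], [D → . id], [D → b . E num], [E → . Y id id], [S → . D id D], [S → . b S E], [S → b . S E], [Y → . S D S], [Y → . S], [Y → . Y Y num] }  — shift
  I6: { [D → id .] }  — reduce
  I7: { [D → b E . num] }  — shift
  I8: { [D → . Y S], [D → . b E num], [D → . id], [E → . Y id id], [S → . D id D], [S → . b S E], [S → b S . E], [Y → . S D S], [Y → . S], [Y → . Y Y num], [Y → S . D S], [Y → S .] }  — shift, reduce
  I9: { [D → . Y S], [D → . b E num], [D → . id], [S → . D id D], [S → . b S E], [S → D . id D], [Y → . S D S], [Y → . S], [Y → . Y Y num], [Y → S D . S] }  — shift
  I10: { [S → b S E .] }  — reduce
  I11: { [D → . Y S], [D → . b E num], [D → . id], [S → . D id D], [S → . b S E], [Y → . S D S], [Y → . S], [Y → . Y Y num], [Y → S . D S], [Y → S .], [Y → S D S .] }  — shift, 2 reduces
  I12: { [D → . Y S], [D → . b E num], [D → . id], [D → Y . S], [S → . D id D], [S → . b S E], [Y → . S D S], [Y → . S], [Y → . Y Y num], [Y → Y . Y num] }  — shift
  I13: { [D → . Y S], [D → . b E num], [D → . id], [D → id .], [S → . D id D], [S → . b S E], [S → D id . D], [Y → . S D S], [Y → . S], [Y → . Y Y num] }  — shift, reduce
  I14: { [S → D . id D], [S → D id D .] }  — shift, reduce
  I15: { [D → . Y S], [D → . b E num], [D → . id], [S → . D id D], [S → . b S E], [S → D id . D], [Y → . S D S], [Y → . S], [Y → . Y Y num] }  — shift
  I16: { [D → . Y S], [D → . b E num], [D → . id], [D → Y S .], [S → . D id D], [S → . b S E], [Y → . S D S], [Y → . S], [Y → . Y Y num], [Y → S . D S], [Y → S .] }  — shift, 2 reduces
  I17: { [D → . Y S], [D → . b E num], [D → . id], [D → Y . S], [S → . D id D], [S → . b S E], [Y → . S D S], [Y → . S], [Y → . Y Y num], [Y → Y . Y num], [Y → Y Y . num] }  — shift
  I18: { [Y → Y Y num .] }  — reduce
  I19: { [D → b E num .] }  — reduce
  I20: { [D → id .], [E → Y id . id] }  — shift, reduce
  I21: { [E → Y id id .] }  — reduce

I11 contains complete items [Y → S .], [Y → S D S .] — reduce-reduce conflict.
I16 contains complete items [D → Y S .], [Y → S .] — reduce-reduce conflict.

Answer: Yes — I11: [Y → S .] vs [Y → S D S .]; I16: [D → Y S .] vs [Y → S .]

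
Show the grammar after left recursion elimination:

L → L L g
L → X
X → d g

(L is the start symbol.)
L → X L'
L' → L g L'
L' → ε
X → d g

L is directly left-recursive. The standard transformation for
  A → A α₁ | ... | A α_m | β₁ | ... | β_n
is
  A  → β₁ A' | ... | β_n A'
  A' → α₁ A' | ... | α_m A' | ε

L → X becomes L → X L'
L → L L g becomes L' → L g L'
Add L' → ε

Productions for other non-terminals are unchanged:
  X → d g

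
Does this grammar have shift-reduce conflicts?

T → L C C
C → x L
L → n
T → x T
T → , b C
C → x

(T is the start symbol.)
Augment with T' → T and build the canonical LR(0) collection (I0 = CLOSURE({[T' → . T]}), then GOTO on every symbol after a dot until no new states appear). It has 13 states:
  I0: { [L → . n], [T → . , b C], [T → . L C C], [T → . x T], [T' → . T] }  — shift
  I1: { [T → , . b C] }  — shift
  I2: { [C → . x L], [C → . x], [T → L . C C] }  — shift
  I3: { [T' → T .] }  — accept
  I4: { [L → n .] }  — reduce
  I5: { [L → . n], [T → . , b C], [T → . L C C], [T → . x T], [T → x . T] }  — shift
  I6: { [T → x T .] }  — reduce
  I7: { [C → . x L], [C → . x], [T → L C . C] }  — shift
  I8: { [C → x . L], [C → x .], [L → . n] }  — shift, reduce
  I9: { [C → x L .] }  — reduce
  I10: { [T → L C C .] }  — reduce
  I11: { [C → . x L], [C → . x], [T → , b . C] }  — shift
  I12: { [T → , b C .] }  — reduce

I8 contains reduce item [C → x .] and shift item [L → . n] — shift-reduce conflict.

Answer: Yes — I8: [C → x .] vs [L → . n]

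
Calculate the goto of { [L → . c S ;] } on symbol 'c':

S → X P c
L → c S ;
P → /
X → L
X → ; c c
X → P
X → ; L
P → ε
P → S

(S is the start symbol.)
GOTO(I, 'c') = CLOSURE({ [A → αX.β] : [A → α.Xβ] ∈ I, X = 'c' })

Items with dot before 'c', with the dot advanced:
  [L → . c S ;] → [L → c . S ;]
Closure of the advanced items:
  [L → c . S ;] has the dot before S: add [S → . X P c]
  [S → . X P c] has the dot before X: add [X → . L], [X → . ; c c], [X → . P], [X → . ; L]
  [X → . L] has the dot before L: add [L → . c S ;]
  [X → . P] has the dot before P: add [P → . /], [P → .], [P → . S]

GOTO = { [L → . c S ;], [L → c . S ;], [P → . /], [P → . S], [P → .], [S → . X P c], [X → . ; L], [X → . ; c c], [X → . L], [X → . P] }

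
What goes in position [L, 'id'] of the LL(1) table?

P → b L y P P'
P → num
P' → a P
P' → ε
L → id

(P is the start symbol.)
To find M[L, 'id'], we find productions for L where 'id' is in the predict set (PREDICT(N → α) = (FIRST(α) \ {ε}) ∪ (FOLLOW(N) if α ⇒* ε)).

L → id: PREDICT = { 'id' }
  'id' is in predict set, so this production goes in M[L, 'id']

M[L, 'id'] = L → id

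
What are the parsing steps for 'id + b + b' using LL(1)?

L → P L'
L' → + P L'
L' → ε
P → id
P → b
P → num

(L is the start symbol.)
LL(1) parsing maintains a stack (initially the start symbol over $) and the input. At each step: if the stack top is a terminal, match it against the current input token; if it is a non-terminal N, replace it with the RHS of M[N, lookahead] (the unique production whose predict set contains the lookahead).

Stack is shown with the top on the left.

Stack     Input         Action
------------------------------
L $       id + b + b $  output L → P L'
P L' $    id + b + b $  output P → id
id L' $   id + b + b $  match 'id'
L' $      + b + b $     output L' → + P L'
+ P L' $  + b + b $     match '+'
P L' $    b + b $       output P → b
b L' $    b + b $       match 'b'
L' $      + b $         output L' → + P L'
+ P L' $  + b $         match '+'
P L' $    b $           output P → b
b L' $    b $           match 'b'
L' $      $             output L' → ε
$         $             accept

The string is accepted.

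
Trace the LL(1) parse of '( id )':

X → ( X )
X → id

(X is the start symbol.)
LL(1) parsing maintains a stack (initially the start symbol over $) and the input. At each step: if the stack top is a terminal, match it against the current input token; if it is a non-terminal N, replace it with the RHS of M[N, lookahead] (the unique production whose predict set contains the lookahead).

Stack is shown with the top on the left.

Stack    Input     Action
-------------------------
X $      ( id ) $  output X → ( X )
( X ) $  ( id ) $  match '('
X ) $    id ) $    output X → id
id ) $   id ) $    match 'id'
) $      ) $       match ')'
$        $         accept

The string is accepted.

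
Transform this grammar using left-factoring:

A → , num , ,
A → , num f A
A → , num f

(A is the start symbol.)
A → , num A'
A' → , ,
A' → f A''
A'' → A
A'' → ε

Left-factoring transforms A → αβ₁ | αβ₂ into A → αA' and A' → β₁ | β₂
(α is the longest common prefix among the alternatives). Repeat until
no nonterminal has two alternatives with a common prefix.

Round 1: A has alternatives sharing prefix ', num'. Introduce A': A → , num A'
  Add: A' → , ,
  Add: A' → f A
  Add: A' → f

Round 2: A' has alternatives sharing prefix 'f'. Introduce A'': A' → f A''
  Add: A'' → A
  Add: A'' → ε

No remaining common prefixes — done.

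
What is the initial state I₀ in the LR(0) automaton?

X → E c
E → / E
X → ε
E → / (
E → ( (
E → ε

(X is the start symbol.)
{ [E → . ( (], [E → . / (], [E → . / E], [E → .], [X → . E c], [X → .], [X' → . X] }

First, augment the grammar with X' → X
I₀ = CLOSURE({ [X' → . X] }):
  [X' → . X] has the dot before X: add [X → . E c], [X → .]
  [X → . E c] has the dot before E: add [E → . / E], [E → . / (], [E → . ( (], [E → .]
No further items can be added.

I₀ = { [E → . ( (], [E → . / (], [E → . / E], [E → .], [X → . E c], [X → .], [X' → . X] }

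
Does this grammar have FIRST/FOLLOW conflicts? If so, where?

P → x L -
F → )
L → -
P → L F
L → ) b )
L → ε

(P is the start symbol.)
Nullable non-terminals: L.

L: nullable alternative(s) L → ε; FOLLOW(L) = { ')', '-' }
  L → -: FIRST \ {ε} = { '-' } — overlaps FOLLOW(L) on { '-' }: CONFLICT
  L → ) b ): FIRST \ {ε} = { ')' } — overlaps FOLLOW(L) on { ')' }: CONFLICT
  L → ε: FIRST \ {ε} = { } — this is the only nullable alternative, skip

F, P have no nullable alternative, so no FIRST/FOLLOW check is needed there.

So the grammar has 2 FIRST/FOLLOW conflicts (marked CONFLICT above).

Answer: Yes. L → '-' with FOLLOW(L) on { '-' }; L → ')' b ')' with FOLLOW(L) on { ')' }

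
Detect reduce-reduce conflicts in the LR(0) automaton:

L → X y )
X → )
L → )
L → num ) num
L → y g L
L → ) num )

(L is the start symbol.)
Yes — I1: [L → ) .] vs [X → ) .]

Augment with L' → L and build the canonical LR(0) collection (I0 = CLOSURE({[L' → . L]}), then GOTO on every symbol after a dot until no new states appear). It has 14 states:
  I0: { [L → . ) num )], [L → . )], [L → . X y )], [L → . num ) num], [L → . y g L], [L' → . L], [X → . )] }  — shift
  I1: { [L → ) . num )], [L → ) .], [X → ) .] }  — shift, 2 reduces
  I2: { [L' → L .] }  — accept
  I3: { [L → X . y )] }  — shift
  I4: { [L → num . ) num] }  — shift
  I5: { [L → y . g L] }  — shift
  I6: { [L → . ) num )], [L → . )], [L → . X y )], [L → . num ) num], [L → . y g L], [L → y g . L], [X → . )] }  — shift
  I7: { [L → y g L .] }  — reduce
  I8: { [L → num ) . num] }  — shift
  I9: { [L → num ) num .] }  — reduce
  I10: { [L → X y . )] }  — shift
  I11: { [L → X y ) .] }  — reduce
  I12: { [L → ) num . )] }  — shift
  I13: { [L → ) num ) .] }  — reduce

I1 contains complete items [L → ) .], [X → ) .] — reduce-reduce conflict.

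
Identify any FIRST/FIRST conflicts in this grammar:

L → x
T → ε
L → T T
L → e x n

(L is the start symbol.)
No FIRST/FIRST conflicts.

FIRST sets of the non-terminals at (or reachable through a nullable prefix from) the front of some alternative:
  FIRST(T) = { ε }

Productions for L:
  L → x: FIRST = { 'x' }
  L → T T: FIRST = { ε }
  L → e x n: FIRST = { 'e' }
T has only one production, so no FIRST/FIRST conflict is possible there.

All alternatives of each non-terminal have pairwise disjoint FIRST sets.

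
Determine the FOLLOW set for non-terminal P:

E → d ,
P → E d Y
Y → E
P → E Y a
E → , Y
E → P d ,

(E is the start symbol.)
To compute FOLLOW(P), find every occurrence of P on a right-hand side N → α P β: add FIRST(β) \ {ε}, and if β is empty or nullable also add FOLLOW(N). Iterate to a fixed point.

In E → P d ,: P is followed by d ',', add FIRST(d ',') \ {ε} = { 'd' }

Taking the union: FOLLOW(P) = { 'd' }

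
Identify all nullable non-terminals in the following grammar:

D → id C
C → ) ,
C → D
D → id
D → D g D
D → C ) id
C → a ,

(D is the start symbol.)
There are no ε-productions, so no non-terminal can derive ε.
No non-terminals are nullable.

Answer: None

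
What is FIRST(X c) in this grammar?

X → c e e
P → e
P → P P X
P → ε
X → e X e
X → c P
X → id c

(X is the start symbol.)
{ 'c', 'e', 'id' }

FIRST sets of the non-terminals involved (from the grammar, by fixed-point iteration):
  FIRST(X) = { 'c', 'e', 'id' }

To compute FIRST(X c), process the symbols left to right:
Symbol X is a non-terminal. Add FIRST(X) \ {ε} = { 'c', 'e', 'id' }
X is not nullable (ε ∉ FIRST(X)), so stop here.
FIRST(X c) = { 'c', 'e', 'id' }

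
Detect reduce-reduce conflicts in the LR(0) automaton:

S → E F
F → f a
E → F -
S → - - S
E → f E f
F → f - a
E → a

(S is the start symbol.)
A reduce-reduce conflict occurs when an LR(0) state has two complete items [A → α .] and [B → β .] — both call for a reduction, and with no lookahead the parser cannot choose between them.

Augment with S' → S and build the canonical LR(0) collection (I0 = CLOSURE({[S' → . S]}), then GOTO on every symbol after a dot until no new states appear). It has 18 states:
  I0: { [E → . F -], [E → . a], [E → . f E f], [F → . f - a], [F → . f a], [S → . - - S], [S → . E F], [S' → . S] }  — shift
  I1: { [S → - . - S] }  — shift
  I2: { [F → . f - a], [F → . f a], [S → E . F] }  — shift
  I3: { [E → F . -] }  — shift
  I4: { [S' → S .] }  — accept
  I5: { [E → a .] }  — reduce
  I6: { [E → . F -], [E → . a], [E → . f E f], [E → f . E f], [F → . f - a], [F → . f a], [F → f . - a], [F → f . a] }  — shift
  I7: { [F → f - . a] }  — shift
  I8: { [E → f E . f] }  — shift
  I9: { [E → a .], [F → f a .] }  — 2 reduces
  I10: { [E → f E f .] }  — reduce
  I11: { [F → f - a .] }  — reduce
  I12: { [E → F - .] }  — reduce
  I13: { [S → E F .] }  — reduce
  I14: { [F → f . - a], [F → f . a] }  — shift
  I15: { [F → f a .] }  — reduce
  I16: { [E → . F -], [E → . a], [E → . f E f], [F → . f - a], [F → . f a], [S → - - . S], [S → . - - S], [S → . E F] }  — shift
  I17: { [S → - - S .] }  — reduce

I9 contains complete items [E → a .], [F → f a .] — reduce-reduce conflict.

Answer: Yes — I9: [E → a .] vs [F → f a .]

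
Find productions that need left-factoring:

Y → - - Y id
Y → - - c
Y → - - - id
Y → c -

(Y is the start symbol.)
Yes, Y has productions with common prefix '- -'

Left-factoring is needed when two productions for the same non-terminal
share a common prefix on the right-hand side.

Productions for Y:
  Y → - - Y id
  Y → - - c
  Y → - - - id
  Y → c -

Found common prefix '- -' in productions for Y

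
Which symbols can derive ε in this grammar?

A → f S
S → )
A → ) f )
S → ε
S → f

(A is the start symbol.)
ε-productions: S → ε
So S is immediately nullable.
No further non-terminal can be added: every production for the remaining non-terminals contains a terminal or a non-nullable non-terminal.
Nullable = { 'S' }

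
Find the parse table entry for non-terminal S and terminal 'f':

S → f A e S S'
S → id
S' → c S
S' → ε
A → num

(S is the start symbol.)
S → f A e S S'

To find M[S, 'f'], we find productions for S where 'f' is in the predict set (PREDICT(N → α) = (FIRST(α) \ {ε}) ∪ (FOLLOW(N) if α ⇒* ε)).

S → f A e S S': PREDICT = { 'f' }
  'f' is in predict set, so this production goes in M[S, 'f']
S → id: PREDICT = { 'id' }

M[S, 'f'] = S → f A e S S'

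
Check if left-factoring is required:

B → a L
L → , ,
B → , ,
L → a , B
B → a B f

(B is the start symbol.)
Yes, B has productions with common prefix 'a'

Left-factoring is needed when two productions for the same non-terminal
share a common prefix on the right-hand side.

Productions for B:
  B → a L
  B → , ,
  B → a B f
Productions for L:
  L → , ,
  L → a , B

Found common prefix 'a' in productions for B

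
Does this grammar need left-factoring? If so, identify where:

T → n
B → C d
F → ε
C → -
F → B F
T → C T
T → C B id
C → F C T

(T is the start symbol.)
Left-factoring is needed when two productions for the same non-terminal
share a common prefix on the right-hand side.

Productions for T:
  T → n
  T → C T
  T → C B id
Productions for F:
  F → ε
  F → B F
Productions for C:
  C → -
  C → F C T

Found common prefix 'C' in productions for T

Answer: Yes, T has productions with common prefix 'C'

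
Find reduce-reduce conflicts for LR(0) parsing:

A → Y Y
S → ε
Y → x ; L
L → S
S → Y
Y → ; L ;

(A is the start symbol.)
No reduce-reduce conflicts

A reduce-reduce conflict occurs when an LR(0) state has two complete items [A → α .] and [B → β .] — both call for a reduction, and with no lookahead the parser cannot choose between them.

Augment with A' → A and build the canonical LR(0) collection (I0 = CLOSURE({[A' → . A]}), then GOTO on every symbol after a dot until no new states appear). It has 12 states:
  I0: { [A → . Y Y], [A' → . A], [Y → . ; L ;], [Y → . x ; L] }  — shift
  I1: { [L → . S], [S → . Y], [S → .], [Y → . ; L ;], [Y → . x ; L], [Y → ; . L ;] }  — shift, reduce
  I2: { [A' → A .] }  — accept
  I3: { [A → Y . Y], [Y → . ; L ;], [Y → . x ; L] }  — shift
  I4: { [Y → x . ; L] }  — shift
  I5: { [L → . S], [S → . Y], [S → .], [Y → . ; L ;], [Y → . x ; L], [Y → x ; . L] }  — shift, reduce
  I6: { [Y → x ; L .] }  — reduce
  I7: { [L → S .] }  — reduce
  I8: { [S → Y .] }  — reduce
  I9: { [A → Y Y .] }  — reduce
  I10: { [Y → ; L . ;] }  — shift
  I11: { [Y → ; L ; .] }  — reduce

No state contains more than one complete item.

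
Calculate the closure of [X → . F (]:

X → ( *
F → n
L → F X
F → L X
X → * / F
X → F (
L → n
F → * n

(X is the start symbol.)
Start with: [X → . F (]
  [X → . F (] has the dot before F: add [F → . n], [F → . L X], [F → . * n]
  [F → . L X] has the dot before L: add [L → . F X], [L → . n]
No further items can be added.

CLOSURE = { [F → . * n], [F → . L X], [F → . n], [L → . F X], [L → . n], [X → . F (] }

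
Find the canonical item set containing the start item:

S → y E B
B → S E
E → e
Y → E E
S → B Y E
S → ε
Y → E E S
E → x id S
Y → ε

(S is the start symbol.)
First, augment the grammar with S' → S
I₀ = CLOSURE({ [S' → . S] }):
  [S' → . S] has the dot before S: add [S → . y E B], [S → . B Y E], [S → .]
  [S → . B Y E] has the dot before B: add [B → . S E]
No further items can be added.

I₀ = { [B → . S E], [S → . B Y E], [S → . y E B], [S → .], [S' → . S] }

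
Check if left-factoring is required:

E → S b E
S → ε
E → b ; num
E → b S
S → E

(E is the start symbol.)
Yes, E has productions with common prefix 'b'

Left-factoring is needed when two productions for the same non-terminal
share a common prefix on the right-hand side.

Productions for E:
  E → S b E
  E → b ; num
  E → b S
Productions for S:
  S → ε
  S → E

Found common prefix 'b' in productions for E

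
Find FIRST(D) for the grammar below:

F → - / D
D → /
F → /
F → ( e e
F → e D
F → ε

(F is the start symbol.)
To compute FIRST(D), examine every production with D on the left-hand side, reading each right-hand side left to right until a non-nullable symbol is reached.

From D → /:
  - '/' is a terminal: add '/' and stop

Collecting: FIRST(D) = { '/' }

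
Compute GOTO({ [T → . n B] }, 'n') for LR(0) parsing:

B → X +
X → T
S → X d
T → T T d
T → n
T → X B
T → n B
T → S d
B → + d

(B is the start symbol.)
GOTO(I, 'n') = CLOSURE({ [A → αX.β] : [A → α.Xβ] ∈ I, X = 'n' })

Items with dot before 'n', with the dot advanced:
  [T → . n B] → [T → n . B]
Closure of the advanced items:
  [T → n . B] has the dot before B: add [B → . X +], [B → . + d]
  [B → . X +] has the dot before X: add [X → . T]
  [X → . T] has the dot before T: add [T → . T T d], [T → . n], [T → . X B], [T → . n B], [T → . S d]
  [T → . S d] has the dot before S: add [S → . X d]

GOTO = { [B → . + d], [B → . X +], [S → . X d], [T → . S d], [T → . T T d], [T → . X B], [T → . n B], [T → . n], [T → n . B], [X → . T] }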